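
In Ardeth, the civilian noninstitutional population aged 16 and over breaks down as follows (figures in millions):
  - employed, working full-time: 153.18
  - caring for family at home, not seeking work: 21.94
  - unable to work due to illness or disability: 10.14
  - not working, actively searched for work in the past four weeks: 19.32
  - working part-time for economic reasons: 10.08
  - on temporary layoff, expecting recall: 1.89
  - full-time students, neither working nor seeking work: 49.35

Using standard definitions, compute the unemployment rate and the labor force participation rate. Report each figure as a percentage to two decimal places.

Unemployment rate ≈ 11.50%; labor force participation rate ≈ 69.38%.

Employed = 153.18 + 10.08 = 163.26 million (anyone who worked, including part-time for economic reasons, counts as employed).
Unemployed = 19.32 + 1.89 = 21.21 million (jobless and actively searching, or on temporary layoff).
Labor force = 163.26 + 21.21 = 184.47 million.
Not in labor force = 21.94 + 10.14 + 49.35 = 81.43 million (those not working and not actively searching are outside the labor force).
Civilian working-age population = 184.47 + 81.43 = 265.90 million.
Unemployment rate = 21.21 / 184.47 = 11.50%.
Labor force participation rate = 184.47 / 265.90 = 69.38%.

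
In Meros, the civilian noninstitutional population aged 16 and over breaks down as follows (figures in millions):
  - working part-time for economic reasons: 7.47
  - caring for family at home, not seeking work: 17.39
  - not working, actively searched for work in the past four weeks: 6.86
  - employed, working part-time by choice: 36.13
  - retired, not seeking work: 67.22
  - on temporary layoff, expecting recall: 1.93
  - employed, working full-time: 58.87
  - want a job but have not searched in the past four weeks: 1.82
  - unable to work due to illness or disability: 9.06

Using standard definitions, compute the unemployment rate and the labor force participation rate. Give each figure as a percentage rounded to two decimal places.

Unemployment rate ≈ 7.90%; labor force participation rate ≈ 53.81%.

Employed = 7.47 + 36.13 + 58.87 = 102.47 million (anyone who worked, including part-time for economic reasons, counts as employed).
Unemployed = 6.86 + 1.93 = 8.79 million (jobless and actively searching, or on temporary layoff).
Labor force = 102.47 + 8.79 = 111.26 million.
Not in labor force = 17.39 + 67.22 + 1.82 + 9.06 = 95.49 million (those not working and not actively searching are outside the labor force — including those who want a job but have given up searching).
Civilian working-age population = 111.26 + 95.49 = 206.75 million.
Unemployment rate = 8.79 / 111.26 = 7.90%.
Labor force participation rate = 111.26 / 206.75 = 53.81%.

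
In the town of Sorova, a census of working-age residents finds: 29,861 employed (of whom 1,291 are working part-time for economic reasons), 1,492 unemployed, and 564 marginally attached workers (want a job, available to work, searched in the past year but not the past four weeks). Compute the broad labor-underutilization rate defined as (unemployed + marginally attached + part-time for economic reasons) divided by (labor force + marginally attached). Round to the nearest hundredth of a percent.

Labor force = 29,861 + 1,492 = 31,353.
Numerator = 1,492 + 564 + 1,291 = 3,347.
Denominator = 31,353 + 564 = 31,917.
Broad rate = 3,347 / 31,917 = 10.49%.

Broad underutilization rate ≈ 10.49%.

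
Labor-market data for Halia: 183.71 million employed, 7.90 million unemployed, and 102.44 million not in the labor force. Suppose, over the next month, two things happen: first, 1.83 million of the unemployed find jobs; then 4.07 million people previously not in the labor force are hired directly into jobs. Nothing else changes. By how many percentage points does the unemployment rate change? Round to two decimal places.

Initially, labor force = 183.71 + 7.90 = 191.61 million, so u = 7.90/191.61 = 4.12%.
After the first change, unemployed falls and employed rises by 1.83; labor force unchanged → E = 185.54, U = 6.07, labor force = 191.61 million.
After the second change, employed and labor force both rise by 4.07; unemployed unchanged → E = 189.61, U = 6.07, labor force = 195.68 million.
New unemployment rate = 6.07 / 195.68 = 3.10%.
Change = 3.10% − 4.12% = −1.02 percentage points.

The unemployment rate changes by −1.02 percentage points.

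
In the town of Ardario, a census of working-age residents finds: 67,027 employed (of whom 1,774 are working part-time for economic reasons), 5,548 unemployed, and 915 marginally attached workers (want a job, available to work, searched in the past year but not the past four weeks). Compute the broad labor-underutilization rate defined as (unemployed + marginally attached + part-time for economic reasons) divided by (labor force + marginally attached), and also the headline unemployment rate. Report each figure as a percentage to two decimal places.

Labor force = 67,027 + 5,548 = 72,575.
Numerator = 5,548 + 915 + 1,774 = 8,237.
Denominator = 72,575 + 915 = 73,490.
Broad rate = 8,237 / 73,490 = 11.21%.
Headline unemployment rate = 5,548 / 72,575 = 7.64%.

Broad underutilization rate ≈ 11.21%; headline unemployment rate ≈ 7.64%.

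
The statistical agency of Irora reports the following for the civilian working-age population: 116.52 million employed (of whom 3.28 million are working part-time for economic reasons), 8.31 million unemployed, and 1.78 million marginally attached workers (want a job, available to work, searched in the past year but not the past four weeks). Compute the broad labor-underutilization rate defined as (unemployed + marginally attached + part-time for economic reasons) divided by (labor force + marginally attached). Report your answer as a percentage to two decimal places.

Broad underutilization rate ≈ 10.56%.

Labor force = 116.52 + 8.31 = 124.83 million.
Numerator = 8.31 + 1.78 + 3.28 = 13.37 million.
Denominator = 124.83 + 1.78 = 126.61 million.
Broad rate = 13.37 / 126.61 = 10.56%.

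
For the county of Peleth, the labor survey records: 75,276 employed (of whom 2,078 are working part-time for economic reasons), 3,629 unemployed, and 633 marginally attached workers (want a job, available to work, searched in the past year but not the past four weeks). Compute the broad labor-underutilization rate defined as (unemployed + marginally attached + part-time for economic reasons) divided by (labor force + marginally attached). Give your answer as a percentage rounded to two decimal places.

Labor force = 75,276 + 3,629 = 78,905.
Numerator = 3,629 + 633 + 2,078 = 6,340.
Denominator = 78,905 + 633 = 79,538.
Broad rate = 6,340 / 79,538 = 7.97%.

Broad underutilization rate ≈ 7.97%.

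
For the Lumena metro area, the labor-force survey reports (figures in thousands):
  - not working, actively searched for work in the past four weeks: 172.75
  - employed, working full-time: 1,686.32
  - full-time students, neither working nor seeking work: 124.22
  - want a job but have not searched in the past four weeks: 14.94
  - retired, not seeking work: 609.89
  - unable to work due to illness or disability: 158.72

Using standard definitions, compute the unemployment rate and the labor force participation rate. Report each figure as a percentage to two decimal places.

Employed = 1,686.32 thousand.
Unemployed = 172.75 thousand.
Labor force = 1,686.32 + 172.75 = 1,859.07 thousand.
Not in labor force = 124.22 + 14.94 + 609.89 + 158.72 = 907.77 thousand (those not working and not actively searching are outside the labor force — including those who want a job but have given up searching).
Civilian working-age population = 1,859.07 + 907.77 = 2,766.84 thousand.
Unemployment rate = 172.75 / 1,859.07 = 9.29%.
Labor force participation rate = 1,859.07 / 2,766.84 = 67.19%.

Unemployment rate ≈ 9.29%; labor force participation rate ≈ 67.19%.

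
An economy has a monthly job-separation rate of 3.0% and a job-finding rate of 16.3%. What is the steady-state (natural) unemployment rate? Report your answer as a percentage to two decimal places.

Steady-state unemployment rate ≈ 15.54%.

At steady state the flows balance: s·E = f·U, so U/(E+U) = s/(s+f).
u* = 3.0 / (3.0 + 16.3) = 3.0 / 19.30 = 15.54%.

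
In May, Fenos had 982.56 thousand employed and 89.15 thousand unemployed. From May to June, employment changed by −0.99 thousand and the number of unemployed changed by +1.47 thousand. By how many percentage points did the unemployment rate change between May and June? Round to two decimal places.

May: labor force = 982.56 + 89.15 = 1,071.71; u = 89.15/1,071.71 = 8.32%.
June: labor force = 981.57 + 90.62 = 1,072.19; u = 90.62/1,072.19 = 8.45%.
Change = 8.45% − 8.32% = +0.13 pp.

The unemployment rate changed by +0.13 percentage points.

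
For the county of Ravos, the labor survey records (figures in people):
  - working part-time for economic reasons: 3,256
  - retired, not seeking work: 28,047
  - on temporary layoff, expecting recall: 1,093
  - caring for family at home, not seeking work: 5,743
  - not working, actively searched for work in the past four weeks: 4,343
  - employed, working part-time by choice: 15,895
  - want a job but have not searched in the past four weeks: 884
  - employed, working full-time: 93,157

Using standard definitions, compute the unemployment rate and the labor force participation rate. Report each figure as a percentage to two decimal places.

Employed = 3,256 + 15,895 + 93,157 = 112,308 (anyone who worked, including part-time for economic reasons, counts as employed).
Unemployed = 1,093 + 4,343 = 5,436 (jobless and actively searching, or on temporary layoff).
Labor force = 112,308 + 5,436 = 117,744.
Not in labor force = 28,047 + 5,743 + 884 = 34,674 (those not working and not actively searching are outside the labor force — including those who want a job but have given up searching).
Civilian working-age population = 117,744 + 34,674 = 152,418.
Unemployment rate = 5,436 / 117,744 = 4.62%.
Labor force participation rate = 117,744 / 152,418 = 77.25%.

Unemployment rate ≈ 4.62%; labor force participation rate ≈ 77.25%.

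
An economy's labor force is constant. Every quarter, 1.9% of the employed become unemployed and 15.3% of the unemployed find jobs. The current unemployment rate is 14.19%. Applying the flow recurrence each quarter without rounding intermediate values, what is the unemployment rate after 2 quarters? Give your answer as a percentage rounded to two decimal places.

With a fixed labor force, u_{t+1} = u_t + s·(1−u_t) − f·u_t = u_t·(1−s−f) + s.
Here 1−s−f = 0.828 and s = 0.019.
u_1 = 0.141900 × 0.828 + 0.019 = 0.136493.
u_2 = 0.136493 × 0.828 + 0.019 = 0.132016.

Unemployment rate after two quarters ≈ 13.20%.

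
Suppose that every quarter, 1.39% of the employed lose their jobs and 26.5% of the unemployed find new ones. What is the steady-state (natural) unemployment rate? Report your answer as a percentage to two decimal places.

Steady-state unemployment rate ≈ 4.98%.

At steady state the flows balance: s·E = f·U, so U/(E+U) = s/(s+f).
u* = 1.39 / (1.39 + 26.5) = 1.39 / 27.89 = 4.98%.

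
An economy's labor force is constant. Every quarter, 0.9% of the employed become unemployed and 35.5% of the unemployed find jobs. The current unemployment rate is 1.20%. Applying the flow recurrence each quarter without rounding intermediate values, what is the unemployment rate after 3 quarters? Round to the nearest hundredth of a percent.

Unemployment rate after three quarters ≈ 2.15%.

With a fixed labor force, u_{t+1} = u_t + s·(1−u_t) − f·u_t = u_t·(1−s−f) + s.
Here 1−s−f = 0.636 and s = 0.009.
u_1 = 0.012000 × 0.636 + 0.009 = 0.016632.
u_2 = 0.016632 × 0.636 + 0.009 = 0.019578.
u_3 = 0.019578 × 0.636 + 0.009 = 0.021452.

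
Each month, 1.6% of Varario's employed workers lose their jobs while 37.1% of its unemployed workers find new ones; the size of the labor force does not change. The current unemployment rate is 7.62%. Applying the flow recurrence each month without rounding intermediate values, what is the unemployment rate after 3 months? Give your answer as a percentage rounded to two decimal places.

Unemployment rate after three months ≈ 4.94%.

With a fixed labor force, u_{t+1} = u_t + s·(1−u_t) − f·u_t = u_t·(1−s−f) + s.
Here 1−s−f = 0.613 and s = 0.016.
u_1 = 0.076200 × 0.613 + 0.016 = 0.062711.
u_2 = 0.062711 × 0.613 + 0.016 = 0.054442.
u_3 = 0.054442 × 0.613 + 0.016 = 0.049373.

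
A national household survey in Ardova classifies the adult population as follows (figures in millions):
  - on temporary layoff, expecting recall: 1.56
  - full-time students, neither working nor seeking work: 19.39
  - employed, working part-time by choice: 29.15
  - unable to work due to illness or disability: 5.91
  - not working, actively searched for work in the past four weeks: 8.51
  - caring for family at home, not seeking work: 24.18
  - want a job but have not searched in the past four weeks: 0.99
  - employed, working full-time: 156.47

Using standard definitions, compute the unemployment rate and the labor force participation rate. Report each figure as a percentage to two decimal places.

Employed = 29.15 + 156.47 = 185.62 million.
Unemployed = 1.56 + 8.51 = 10.07 million (jobless and actively searching, or on temporary layoff).
Labor force = 185.62 + 10.07 = 195.69 million.
Not in labor force = 19.39 + 5.91 + 24.18 + 0.99 = 50.47 million (those not working and not actively searching are outside the labor force — including those who want a job but have given up searching).
Civilian working-age population = 195.69 + 50.47 = 246.16 million.
Unemployment rate = 10.07 / 195.69 = 5.15%.
Labor force participation rate = 195.69 / 246.16 = 79.50%.

Unemployment rate ≈ 5.15%; labor force participation rate ≈ 79.50%.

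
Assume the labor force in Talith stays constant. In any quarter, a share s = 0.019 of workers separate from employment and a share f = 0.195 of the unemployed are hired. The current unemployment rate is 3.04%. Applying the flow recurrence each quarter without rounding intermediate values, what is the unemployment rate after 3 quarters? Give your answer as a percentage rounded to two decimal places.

With a fixed labor force, u_{t+1} = u_t + s·(1−u_t) − f·u_t = u_t·(1−s−f) + s.
Here 1−s−f = 0.786 and s = 0.019.
u_1 = 0.030400 × 0.786 + 0.019 = 0.042894.
u_2 = 0.042894 × 0.786 + 0.019 = 0.052715.
u_3 = 0.052715 × 0.786 + 0.019 = 0.060434.

Unemployment rate after three quarters ≈ 6.04%.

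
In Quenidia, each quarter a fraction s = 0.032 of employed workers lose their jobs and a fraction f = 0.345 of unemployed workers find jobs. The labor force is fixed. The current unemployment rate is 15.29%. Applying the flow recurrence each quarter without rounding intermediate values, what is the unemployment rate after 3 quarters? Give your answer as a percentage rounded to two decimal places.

With a fixed labor force, u_{t+1} = u_t + s·(1−u_t) − f·u_t = u_t·(1−s−f) + s.
Here 1−s−f = 0.623 and s = 0.032.
u_1 = 0.152900 × 0.623 + 0.032 = 0.127257.
u_2 = 0.127257 × 0.623 + 0.032 = 0.111281.
u_3 = 0.111281 × 0.623 + 0.032 = 0.101328.

Unemployment rate after three quarters ≈ 10.13%.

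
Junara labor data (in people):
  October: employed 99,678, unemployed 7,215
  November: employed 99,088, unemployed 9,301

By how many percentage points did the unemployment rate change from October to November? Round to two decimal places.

The unemployment rate changed by +1.83 percentage points.

October: labor force = 99,678 + 7,215 = 106,893; u = 7,215/106,893 = 6.75%.
November: labor force = 99,088 + 9,301 = 108,389; u = 9,301/108,389 = 8.58%.
Change = 8.58% − 6.75% = +1.83 pp.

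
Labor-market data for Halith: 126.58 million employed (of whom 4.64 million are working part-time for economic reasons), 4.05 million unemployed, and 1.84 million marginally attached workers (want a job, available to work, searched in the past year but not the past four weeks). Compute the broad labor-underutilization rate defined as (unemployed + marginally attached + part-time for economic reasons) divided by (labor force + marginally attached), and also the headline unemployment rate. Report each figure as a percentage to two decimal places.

Broad underutilization rate ≈ 7.95%; headline unemployment rate ≈ 3.10%.

Labor force = 126.58 + 4.05 = 130.63 million.
Numerator = 4.05 + 1.84 + 4.64 = 10.53 million.
Denominator = 130.63 + 1.84 = 132.47 million.
Broad rate = 10.53 / 132.47 = 7.95%.
Headline unemployment rate = 4.05 / 130.63 = 3.10%.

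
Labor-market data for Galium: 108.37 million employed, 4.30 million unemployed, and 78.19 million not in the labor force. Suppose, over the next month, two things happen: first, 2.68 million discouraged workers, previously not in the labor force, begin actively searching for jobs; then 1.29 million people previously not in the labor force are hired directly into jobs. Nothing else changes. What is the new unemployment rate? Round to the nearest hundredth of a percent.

New unemployment rate ≈ 5.98%.

Initially, labor force = 108.37 + 4.30 = 112.67 million, so u = 4.30/112.67 = 3.82%.
After the first change, unemployed and labor force both rise by 2.68 → E = 108.37, U = 6.98, labor force = 115.35 million.
After the second change, employed and labor force both rise by 1.29; unemployed unchanged → E = 109.66, U = 6.98, labor force = 116.64 million.
New unemployment rate = 6.98 / 116.64 = 5.98%.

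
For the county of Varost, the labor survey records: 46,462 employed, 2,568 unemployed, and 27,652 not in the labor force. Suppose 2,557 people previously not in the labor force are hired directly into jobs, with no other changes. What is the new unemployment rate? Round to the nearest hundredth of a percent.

Initially, labor force = 46,462 + 2,568 = 49,030, so u = 2,568/49,030 = 5.24%.
After the change, employed and labor force both rise by 2,557; unemployed unchanged → E = 49,019, U = 2,568, labor force = 51,587.
New unemployment rate = 2,568 / 51,587 = 4.98%.

New unemployment rate ≈ 4.98%.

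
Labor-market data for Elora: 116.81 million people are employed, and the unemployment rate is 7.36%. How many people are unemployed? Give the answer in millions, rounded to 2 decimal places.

Let U be the number unemployed. The labor force is E + U, and U/(E+U) = 0.0736.
So U = 0.0736 × 116.81 / (1 − 0.0736) = 8.5972 / 0.9264 ≈ 9.28 million.

About 9.28 million are unemployed.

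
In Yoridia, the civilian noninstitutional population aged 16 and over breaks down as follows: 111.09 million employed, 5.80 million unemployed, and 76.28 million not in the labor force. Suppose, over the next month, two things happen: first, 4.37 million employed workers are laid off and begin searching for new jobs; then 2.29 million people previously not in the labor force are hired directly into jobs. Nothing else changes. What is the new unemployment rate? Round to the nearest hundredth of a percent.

New unemployment rate ≈ 8.53%.

Initially, labor force = 111.09 + 5.80 = 116.89 million, so u = 5.80/116.89 = 4.96%.
After the first change, employed falls and unemployed rises by 4.37; labor force unchanged → E = 106.72, U = 10.17, labor force = 116.89 million.
After the second change, employed and labor force both rise by 2.29; unemployed unchanged → E = 109.01, U = 10.17, labor force = 119.18 million.
New unemployment rate = 10.17 / 119.18 = 8.53%.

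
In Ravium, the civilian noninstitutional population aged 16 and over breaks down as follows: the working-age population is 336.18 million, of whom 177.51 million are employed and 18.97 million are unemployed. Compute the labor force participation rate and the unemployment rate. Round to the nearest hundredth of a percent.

Labor force = employed + unemployed = 177.51 + 18.97 = 196.48 million.
Unemployment rate = 18.97 / 196.48 = 9.65%.
Labor force participation rate = 196.48 / 336.18 = 58.44%.

Labor force participation rate ≈ 58.44%; unemployment rate ≈ 9.65%.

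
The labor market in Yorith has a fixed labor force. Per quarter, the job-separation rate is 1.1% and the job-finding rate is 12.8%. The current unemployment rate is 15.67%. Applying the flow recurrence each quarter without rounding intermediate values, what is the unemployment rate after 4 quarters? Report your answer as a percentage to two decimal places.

With a fixed labor force, u_{t+1} = u_t + s·(1−u_t) − f·u_t = u_t·(1−s−f) + s.
Here 1−s−f = 0.861 and s = 0.011.
u_1 = 0.156700 × 0.861 + 0.011 = 0.145919.
u_2 = 0.145919 × 0.861 + 0.011 = 0.136636.
u_3 = 0.136636 × 0.861 + 0.011 = 0.128644.
u_4 = 0.128644 × 0.861 + 0.011 = 0.121762.

Unemployment rate after four quarters ≈ 12.18%.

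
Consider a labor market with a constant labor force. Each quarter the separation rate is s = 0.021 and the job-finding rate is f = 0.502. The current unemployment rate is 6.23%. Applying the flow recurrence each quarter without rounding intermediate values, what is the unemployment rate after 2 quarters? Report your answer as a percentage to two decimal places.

Unemployment rate after two quarters ≈ 4.52%.

With a fixed labor force, u_{t+1} = u_t + s·(1−u_t) − f·u_t = u_t·(1−s−f) + s.
Here 1−s−f = 0.477 and s = 0.021.
u_1 = 0.062300 × 0.477 + 0.021 = 0.050717.
u_2 = 0.050717 × 0.477 + 0.021 = 0.045192.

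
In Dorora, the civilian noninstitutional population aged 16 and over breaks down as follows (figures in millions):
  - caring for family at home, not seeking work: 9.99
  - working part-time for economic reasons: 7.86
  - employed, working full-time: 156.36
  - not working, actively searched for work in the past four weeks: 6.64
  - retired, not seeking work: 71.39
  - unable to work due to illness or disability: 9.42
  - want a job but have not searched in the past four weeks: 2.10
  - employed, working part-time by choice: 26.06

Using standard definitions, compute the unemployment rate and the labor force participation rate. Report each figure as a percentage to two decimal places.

Employed = 7.86 + 156.36 + 26.06 = 190.28 million (anyone who worked, including part-time for economic reasons, counts as employed).
Unemployed = 6.64 million.
Labor force = 190.28 + 6.64 = 196.92 million.
Not in labor force = 9.99 + 71.39 + 9.42 + 2.10 = 92.90 million (those not working and not actively searching are outside the labor force — including those who want a job but have given up searching).
Civilian working-age population = 196.92 + 92.90 = 289.82 million.
Unemployment rate = 6.64 / 196.92 = 3.37%.
Labor force participation rate = 196.92 / 289.82 = 67.95%.

Unemployment rate ≈ 3.37%; labor force participation rate ≈ 67.95%.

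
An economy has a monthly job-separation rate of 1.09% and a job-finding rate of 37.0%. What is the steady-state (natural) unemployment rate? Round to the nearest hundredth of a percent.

Steady-state unemployment rate ≈ 2.86%.

At steady state the flows balance: s·E = f·U, so U/(E+U) = s/(s+f).
u* = 1.09 / (1.09 + 37.0) = 1.09 / 38.09 = 2.86%.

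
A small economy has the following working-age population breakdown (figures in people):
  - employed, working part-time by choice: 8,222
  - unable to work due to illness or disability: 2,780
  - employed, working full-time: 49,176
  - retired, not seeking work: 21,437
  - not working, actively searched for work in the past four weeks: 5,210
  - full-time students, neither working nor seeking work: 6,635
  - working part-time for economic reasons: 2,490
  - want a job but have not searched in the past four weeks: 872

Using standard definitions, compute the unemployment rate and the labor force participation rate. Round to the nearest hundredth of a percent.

Unemployment rate ≈ 8.00%; labor force participation rate ≈ 67.23%.

Employed = 8,222 + 49,176 + 2,490 = 59,888 (anyone who worked, including part-time for economic reasons, counts as employed).
Unemployed = 5,210.
Labor force = 59,888 + 5,210 = 65,098.
Not in labor force = 2,780 + 21,437 + 6,635 + 872 = 31,724 (those not working and not actively searching are outside the labor force — including those who want a job but have given up searching).
Civilian working-age population = 65,098 + 31,724 = 96,822.
Unemployment rate = 5,210 / 65,098 = 8.00%.
Labor force participation rate = 65,098 / 96,822 = 67.23%.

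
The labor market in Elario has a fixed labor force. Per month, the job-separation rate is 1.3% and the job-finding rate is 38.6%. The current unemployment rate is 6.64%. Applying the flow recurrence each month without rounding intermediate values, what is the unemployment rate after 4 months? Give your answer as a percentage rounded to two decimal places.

With a fixed labor force, u_{t+1} = u_t + s·(1−u_t) − f·u_t = u_t·(1−s−f) + s.
Here 1−s−f = 0.601 and s = 0.013.
u_1 = 0.066400 × 0.601 + 0.013 = 0.052906.
u_2 = 0.052906 × 0.601 + 0.013 = 0.044797.
u_3 = 0.044797 × 0.601 + 0.013 = 0.039923.
u_4 = 0.039923 × 0.601 + 0.013 = 0.036994.

Unemployment rate after four months ≈ 3.70%.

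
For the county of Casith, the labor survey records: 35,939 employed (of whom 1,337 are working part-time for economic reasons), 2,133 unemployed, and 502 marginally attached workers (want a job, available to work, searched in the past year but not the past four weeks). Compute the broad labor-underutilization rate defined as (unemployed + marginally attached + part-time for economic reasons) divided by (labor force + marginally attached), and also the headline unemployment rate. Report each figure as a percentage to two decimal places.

Broad underutilization rate ≈ 10.30%; headline unemployment rate ≈ 5.60%.

Labor force = 35,939 + 2,133 = 38,072.
Numerator = 2,133 + 502 + 1,337 = 3,972.
Denominator = 38,072 + 502 = 38,574.
Broad rate = 3,972 / 38,574 = 10.30%.
Headline unemployment rate = 2,133 / 38,072 = 5.60%.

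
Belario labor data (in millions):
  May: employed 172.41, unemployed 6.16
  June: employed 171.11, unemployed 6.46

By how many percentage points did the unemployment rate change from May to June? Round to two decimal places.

The unemployment rate changed by +0.19 percentage points.

May: labor force = 172.41 + 6.16 = 178.57; u = 6.16/178.57 = 3.45%.
June: labor force = 171.11 + 6.46 = 177.57; u = 6.46/177.57 = 3.64%.
Change = 3.64% − 3.45% = +0.19 pp.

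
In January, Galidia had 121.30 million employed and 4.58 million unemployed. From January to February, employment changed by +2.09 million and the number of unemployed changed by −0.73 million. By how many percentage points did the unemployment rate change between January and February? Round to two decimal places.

The unemployment rate changed by −0.61 percentage points.

January: labor force = 121.30 + 4.58 = 125.88; u = 4.58/125.88 = 3.64%.
February: labor force = 123.39 + 3.85 = 127.24; u = 3.85/127.24 = 3.03%.
Change = 3.03% − 3.64% = −0.61 pp.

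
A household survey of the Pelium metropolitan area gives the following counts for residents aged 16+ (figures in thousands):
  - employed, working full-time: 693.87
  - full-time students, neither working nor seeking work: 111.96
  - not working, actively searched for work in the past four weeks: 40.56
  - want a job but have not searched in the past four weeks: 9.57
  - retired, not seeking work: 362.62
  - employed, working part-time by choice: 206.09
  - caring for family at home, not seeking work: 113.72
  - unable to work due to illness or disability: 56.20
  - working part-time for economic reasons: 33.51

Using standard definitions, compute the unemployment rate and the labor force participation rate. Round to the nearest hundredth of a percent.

Unemployment rate ≈ 4.16%; labor force participation rate ≈ 59.83%.

Employed = 693.87 + 206.09 + 33.51 = 933.47 thousand (anyone who worked, including part-time for economic reasons, counts as employed).
Unemployed = 40.56 thousand.
Labor force = 933.47 + 40.56 = 974.03 thousand.
Not in labor force = 111.96 + 9.57 + 362.62 + 113.72 + 56.20 = 654.07 thousand (those not working and not actively searching are outside the labor force — including those who want a job but have given up searching).
Civilian working-age population = 974.03 + 654.07 = 1,628.10 thousand.
Unemployment rate = 40.56 / 974.03 = 4.16%.
Labor force participation rate = 974.03 / 1,628.10 = 59.83%.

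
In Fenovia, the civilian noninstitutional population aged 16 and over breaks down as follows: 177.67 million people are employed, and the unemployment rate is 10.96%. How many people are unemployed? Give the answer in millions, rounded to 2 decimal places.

About 21.87 million are unemployed.

Let U be the number unemployed. The labor force is E + U, and U/(E+U) = 0.1096.
So U = 0.1096 × 177.67 / (1 − 0.1096) = 19.4726 / 0.8904 ≈ 21.87 million.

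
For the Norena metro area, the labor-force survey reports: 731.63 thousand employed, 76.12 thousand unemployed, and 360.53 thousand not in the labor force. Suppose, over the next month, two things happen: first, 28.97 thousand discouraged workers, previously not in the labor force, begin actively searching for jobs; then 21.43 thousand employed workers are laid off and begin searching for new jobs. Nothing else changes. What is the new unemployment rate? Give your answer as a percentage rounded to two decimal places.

Initially, labor force = 731.63 + 76.12 = 807.75 thousand, so u = 76.12/807.75 = 9.42%.
After the first change, unemployed and labor force both rise by 28.97 → E = 731.63, U = 105.09, labor force = 836.72 thousand.
After the second change, employed falls and unemployed rises by 21.43; labor force unchanged → E = 710.20, U = 126.52, labor force = 836.72 thousand.
New unemployment rate = 126.52 / 836.72 = 15.12%.

New unemployment rate ≈ 15.12%.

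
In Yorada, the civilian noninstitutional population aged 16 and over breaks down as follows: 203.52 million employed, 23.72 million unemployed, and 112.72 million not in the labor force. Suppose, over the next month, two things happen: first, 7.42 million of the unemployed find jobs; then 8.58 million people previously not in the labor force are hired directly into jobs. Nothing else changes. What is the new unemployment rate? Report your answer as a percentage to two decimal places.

Initially, labor force = 203.52 + 23.72 = 227.24 million, so u = 23.72/227.24 = 10.44%.
After the first change, unemployed falls and employed rises by 7.42; labor force unchanged → E = 210.94, U = 16.30, labor force = 227.24 million.
After the second change, employed and labor force both rise by 8.58; unemployed unchanged → E = 219.52, U = 16.30, labor force = 235.82 million.
New unemployment rate = 16.30 / 235.82 = 6.91%.

New unemployment rate ≈ 6.91%.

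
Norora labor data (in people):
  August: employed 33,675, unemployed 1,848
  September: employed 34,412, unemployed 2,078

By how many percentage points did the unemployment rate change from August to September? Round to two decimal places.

The unemployment rate changed by +0.49 percentage points.

August: labor force = 33,675 + 1,848 = 35,523; u = 1,848/35,523 = 5.20%.
September: labor force = 34,412 + 2,078 = 36,490; u = 2,078/36,490 = 5.69%.
Change = 5.69% − 5.20% = +0.49 pp.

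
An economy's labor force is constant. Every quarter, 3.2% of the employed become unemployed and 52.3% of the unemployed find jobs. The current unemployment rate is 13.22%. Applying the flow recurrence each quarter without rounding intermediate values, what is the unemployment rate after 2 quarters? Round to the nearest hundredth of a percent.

Unemployment rate after two quarters ≈ 7.24%.

With a fixed labor force, u_{t+1} = u_t + s·(1−u_t) − f·u_t = u_t·(1−s−f) + s.
Here 1−s−f = 0.445 and s = 0.032.
u_1 = 0.132200 × 0.445 + 0.032 = 0.090829.
u_2 = 0.090829 × 0.445 + 0.032 = 0.072419.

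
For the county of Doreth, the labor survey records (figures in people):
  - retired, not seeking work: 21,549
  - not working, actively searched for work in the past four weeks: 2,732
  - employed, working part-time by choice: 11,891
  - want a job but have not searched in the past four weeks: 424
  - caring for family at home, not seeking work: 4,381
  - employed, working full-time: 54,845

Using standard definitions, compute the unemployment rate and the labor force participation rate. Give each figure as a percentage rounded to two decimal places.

Employed = 11,891 + 54,845 = 66,736.
Unemployed = 2,732.
Labor force = 66,736 + 2,732 = 69,468.
Not in labor force = 21,549 + 424 + 4,381 = 26,354 (those not working and not actively searching are outside the labor force — including those who want a job but have given up searching).
Civilian working-age population = 69,468 + 26,354 = 95,822.
Unemployment rate = 2,732 / 69,468 = 3.93%.
Labor force participation rate = 69,468 / 95,822 = 72.50%.

Unemployment rate ≈ 3.93%; labor force participation rate ≈ 72.50%.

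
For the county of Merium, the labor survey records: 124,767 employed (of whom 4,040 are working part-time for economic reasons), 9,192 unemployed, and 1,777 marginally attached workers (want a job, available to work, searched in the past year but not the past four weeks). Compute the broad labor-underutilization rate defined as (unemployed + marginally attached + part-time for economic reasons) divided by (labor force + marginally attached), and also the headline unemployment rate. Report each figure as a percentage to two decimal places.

Labor force = 124,767 + 9,192 = 133,959.
Numerator = 9,192 + 1,777 + 4,040 = 15,009.
Denominator = 133,959 + 1,777 = 135,736.
Broad rate = 15,009 / 135,736 = 11.06%.
Headline unemployment rate = 9,192 / 133,959 = 6.86%.

Broad underutilization rate ≈ 11.06%; headline unemployment rate ≈ 6.86%.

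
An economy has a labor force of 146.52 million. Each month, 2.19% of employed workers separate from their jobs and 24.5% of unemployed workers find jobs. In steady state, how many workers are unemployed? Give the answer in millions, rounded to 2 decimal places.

About 12.02 million are unemployed in steady state.

Steady-state unemployment rate u* = s/(s+f) = 2.19/(2.19+24.5) = 0.082053.
Unemployed = u* × labor force = 0.082053 × 146.52 ≈ 12.02 million.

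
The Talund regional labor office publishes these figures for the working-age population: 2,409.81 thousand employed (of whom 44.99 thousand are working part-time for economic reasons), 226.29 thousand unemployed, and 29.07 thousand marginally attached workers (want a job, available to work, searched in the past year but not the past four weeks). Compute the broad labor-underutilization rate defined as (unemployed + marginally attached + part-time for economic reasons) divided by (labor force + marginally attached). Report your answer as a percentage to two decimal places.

Labor force = 2,409.81 + 226.29 = 2,636.10 thousand.
Numerator = 226.29 + 29.07 + 44.99 = 300.35 thousand.
Denominator = 2,636.10 + 29.07 = 2,665.17 thousand.
Broad rate = 300.35 / 2,665.17 = 11.27%.

Broad underutilization rate ≈ 11.27%.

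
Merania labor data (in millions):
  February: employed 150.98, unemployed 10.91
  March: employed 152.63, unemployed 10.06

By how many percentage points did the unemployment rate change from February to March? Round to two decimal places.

February: labor force = 150.98 + 10.91 = 161.89; u = 10.91/161.89 = 6.74%.
March: labor force = 152.63 + 10.06 = 162.69; u = 10.06/162.69 = 6.18%.
Change = 6.18% − 6.74% = −0.56 pp.

The unemployment rate changed by −0.56 percentage points.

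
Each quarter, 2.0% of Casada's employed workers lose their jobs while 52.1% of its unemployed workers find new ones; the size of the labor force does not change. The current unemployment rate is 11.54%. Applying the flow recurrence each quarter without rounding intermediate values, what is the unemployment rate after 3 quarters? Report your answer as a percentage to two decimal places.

With a fixed labor force, u_{t+1} = u_t + s·(1−u_t) − f·u_t = u_t·(1−s−f) + s.
Here 1−s−f = 0.459 and s = 0.020.
u_1 = 0.115400 × 0.459 + 0.020 = 0.072969.
u_2 = 0.072969 × 0.459 + 0.020 = 0.053493.
u_3 = 0.053493 × 0.459 + 0.020 = 0.044553.

Unemployment rate after three quarters ≈ 4.46%.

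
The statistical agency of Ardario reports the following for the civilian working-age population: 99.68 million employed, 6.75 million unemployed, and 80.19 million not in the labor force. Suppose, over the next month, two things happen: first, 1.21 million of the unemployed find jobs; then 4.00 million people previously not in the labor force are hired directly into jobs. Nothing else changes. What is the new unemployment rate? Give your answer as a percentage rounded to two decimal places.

Initially, labor force = 99.68 + 6.75 = 106.43 million, so u = 6.75/106.43 = 6.34%.
After the first change, unemployed falls and employed rises by 1.21; labor force unchanged → E = 100.89, U = 5.54, labor force = 106.43 million.
After the second change, employed and labor force both rise by 4.00; unemployed unchanged → E = 104.89, U = 5.54, labor force = 110.43 million.
New unemployment rate = 5.54 / 110.43 = 5.02%.

New unemployment rate ≈ 5.02%.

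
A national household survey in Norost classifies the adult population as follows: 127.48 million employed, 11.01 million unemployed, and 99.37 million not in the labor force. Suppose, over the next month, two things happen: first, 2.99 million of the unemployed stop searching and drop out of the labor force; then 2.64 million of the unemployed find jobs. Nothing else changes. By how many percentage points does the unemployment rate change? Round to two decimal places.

The unemployment rate changes by −3.98 percentage points.

Initially, labor force = 127.48 + 11.01 = 138.49 million, so u = 11.01/138.49 = 7.95%.
After the first change, unemployed and labor force both fall by 2.99 → E = 127.48, U = 8.02, labor force = 135.50 million.
After the second change, unemployed falls and employed rises by 2.64; labor force unchanged → E = 130.12, U = 5.38, labor force = 135.50 million.
New unemployment rate = 5.38 / 135.50 = 3.97%.
Change = 3.97% − 7.95% = −3.98 percentage points.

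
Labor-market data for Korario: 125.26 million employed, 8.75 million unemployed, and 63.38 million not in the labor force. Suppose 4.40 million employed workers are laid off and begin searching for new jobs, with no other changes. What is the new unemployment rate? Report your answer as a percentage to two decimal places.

Initially, labor force = 125.26 + 8.75 = 134.01 million, so u = 8.75/134.01 = 6.53%.
After the change, employed falls and unemployed rises by 4.40; labor force unchanged → E = 120.86, U = 13.15, labor force = 134.01 million.
New unemployment rate = 13.15 / 134.01 = 9.81%.

New unemployment rate ≈ 9.81%.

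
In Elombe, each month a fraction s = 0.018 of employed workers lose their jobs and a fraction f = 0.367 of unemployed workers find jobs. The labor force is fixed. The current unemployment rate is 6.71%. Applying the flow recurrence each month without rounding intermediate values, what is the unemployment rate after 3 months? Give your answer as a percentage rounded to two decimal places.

Unemployment rate after three months ≈ 5.15%.

With a fixed labor force, u_{t+1} = u_t + s·(1−u_t) − f·u_t = u_t·(1−s−f) + s.
Here 1−s−f = 0.615 and s = 0.018.
u_1 = 0.067100 × 0.615 + 0.018 = 0.059266.
u_2 = 0.059266 × 0.615 + 0.018 = 0.054449.
u_3 = 0.054449 × 0.615 + 0.018 = 0.051486.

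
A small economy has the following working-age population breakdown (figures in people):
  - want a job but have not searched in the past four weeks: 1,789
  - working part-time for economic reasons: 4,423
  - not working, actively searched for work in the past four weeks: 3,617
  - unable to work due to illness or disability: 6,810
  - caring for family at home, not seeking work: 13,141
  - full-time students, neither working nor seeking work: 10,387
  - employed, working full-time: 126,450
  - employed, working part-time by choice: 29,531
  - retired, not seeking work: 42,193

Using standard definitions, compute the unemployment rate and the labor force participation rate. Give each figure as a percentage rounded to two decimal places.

Unemployment rate ≈ 2.21%; labor force participation rate ≈ 68.82%.

Employed = 4,423 + 126,450 + 29,531 = 160,404 (anyone who worked, including part-time for economic reasons, counts as employed).
Unemployed = 3,617.
Labor force = 160,404 + 3,617 = 164,021.
Not in labor force = 1,789 + 6,810 + 13,141 + 10,387 + 42,193 = 74,320 (those not working and not actively searching are outside the labor force — including those who want a job but have given up searching).
Civilian working-age population = 164,021 + 74,320 = 238,341.
Unemployment rate = 3,617 / 164,021 = 2.21%.
Labor force participation rate = 164,021 / 238,341 = 68.82%.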